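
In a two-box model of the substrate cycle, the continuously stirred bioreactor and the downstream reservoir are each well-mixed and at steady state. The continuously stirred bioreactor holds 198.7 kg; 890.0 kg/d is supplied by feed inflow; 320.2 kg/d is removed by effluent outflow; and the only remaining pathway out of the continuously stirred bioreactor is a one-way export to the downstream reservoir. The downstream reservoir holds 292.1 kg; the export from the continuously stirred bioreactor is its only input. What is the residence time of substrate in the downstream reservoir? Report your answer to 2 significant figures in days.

0.51 d

Balance the continuously stirred bioreactor: ΣF_in = 890.00 kg/d.
Export to the downstream reservoir = ΣF_in − (320.2) = 569.80 kg/d.
At steady state the output of the downstream reservoir equals its input, 569.80 kg/d.
τ = M / F = 292.1 / 569.80 = 0.5126 d.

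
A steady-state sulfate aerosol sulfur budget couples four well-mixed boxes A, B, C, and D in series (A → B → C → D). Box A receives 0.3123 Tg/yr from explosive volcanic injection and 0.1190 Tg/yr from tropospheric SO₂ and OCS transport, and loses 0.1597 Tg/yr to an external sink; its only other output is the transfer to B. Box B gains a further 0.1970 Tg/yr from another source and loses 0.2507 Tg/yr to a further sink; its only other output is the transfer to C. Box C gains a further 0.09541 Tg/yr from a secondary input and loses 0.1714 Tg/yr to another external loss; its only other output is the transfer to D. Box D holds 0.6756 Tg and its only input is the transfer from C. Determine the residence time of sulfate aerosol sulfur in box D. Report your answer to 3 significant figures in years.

Box A: F(A→B) = (0.3123 + 0.1190) − 0.1597 = 0.27160 Tg/yr.
Box B: F(B→C) = (0.27160 + 0.1970) − 0.2507 = 0.21790 Tg/yr.
Box C: F(C→D) = (0.21790 + 0.09541) − 0.1714 = 0.14191 Tg/yr.
Box D throughput = its input = 0.14191 Tg/yr; τ = 0.6756 / 0.14191 = 4.761 yr.

4.76 yr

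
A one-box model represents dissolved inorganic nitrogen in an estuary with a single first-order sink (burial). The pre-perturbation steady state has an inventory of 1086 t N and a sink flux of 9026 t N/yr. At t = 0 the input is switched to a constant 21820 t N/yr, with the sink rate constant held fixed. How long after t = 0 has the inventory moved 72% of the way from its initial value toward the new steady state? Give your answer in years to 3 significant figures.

τ = M₀/F₀ = 1086/9026 = 0.1203 yr.
The remaining gap fraction is e^(−t/τ); 72% covered ⇒ e^(−t/τ) = 0.280.
t = −τ ln(0.280) = 0.1203 × 1.273 = 0.1532 yr.

0.153 yr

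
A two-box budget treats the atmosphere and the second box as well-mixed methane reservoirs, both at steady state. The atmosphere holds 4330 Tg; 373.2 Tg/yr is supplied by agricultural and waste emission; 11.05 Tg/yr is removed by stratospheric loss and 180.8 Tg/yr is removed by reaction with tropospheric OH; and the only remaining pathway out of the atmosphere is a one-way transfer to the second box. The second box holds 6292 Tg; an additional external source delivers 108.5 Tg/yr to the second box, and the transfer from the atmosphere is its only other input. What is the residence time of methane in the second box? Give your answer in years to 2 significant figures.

Balance the atmosphere: ΣF_in = 373.20 Tg/yr.
Transfer to the second box = ΣF_in − (11.05 + 180.8) = 181.35 Tg/yr.
Total input to the second box = 181.35 + 108.5 = 289.85 Tg/yr; at steady state this equals its total output.
τ = M / F = 6292 / 289.85 = 21.71 yr.

22 yr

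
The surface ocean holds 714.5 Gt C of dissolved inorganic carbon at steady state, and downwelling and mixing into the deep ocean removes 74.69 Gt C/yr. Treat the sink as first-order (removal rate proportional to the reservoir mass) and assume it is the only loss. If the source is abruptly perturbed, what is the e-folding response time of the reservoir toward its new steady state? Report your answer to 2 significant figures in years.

9.6 yr

For a linear reservoir the response time equals the residence time τ = M/F.
τ = 714.5 / 74.69 = 9.566 yr.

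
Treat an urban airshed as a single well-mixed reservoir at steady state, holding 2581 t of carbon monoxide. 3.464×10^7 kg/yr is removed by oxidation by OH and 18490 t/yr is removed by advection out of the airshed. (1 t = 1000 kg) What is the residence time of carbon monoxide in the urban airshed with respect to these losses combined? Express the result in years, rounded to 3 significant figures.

Convert the oxidation by OH flux: 3.464×10^7 kg/yr = 34640 t/yr.
Total removal = 34640 + 18490 = 53130 t/yr.
τ = M / ΣF_out = 2581 / 53130 = 0.04858 yr.

0.0486 yr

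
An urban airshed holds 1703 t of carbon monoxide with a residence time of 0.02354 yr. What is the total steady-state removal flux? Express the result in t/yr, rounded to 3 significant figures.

F = M / τ = 1703 / 0.02354 = 72340 t/yr.

72300 t/yr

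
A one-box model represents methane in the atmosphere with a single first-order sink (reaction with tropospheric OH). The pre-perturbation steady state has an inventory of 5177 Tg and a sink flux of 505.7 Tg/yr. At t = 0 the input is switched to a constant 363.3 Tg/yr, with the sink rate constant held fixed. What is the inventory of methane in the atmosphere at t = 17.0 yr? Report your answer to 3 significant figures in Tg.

τ = M₀/F₀ = 5177/505.7 = 10.24 yr; rate constant k = 1/τ.
New steady state M_∞ = F₁/k = F₁·τ = 363.3 × 10.24 = 3719.2 Tg.
M(t) = M_∞ + (M₀ − M_∞)·e^(−t/τ); t/τ = 17.0/10.24 = 1.661, so e^(−t/τ) = 0.1900.
M(t) = 3719.2 + 1458 × 0.1900 = 3996.2 Tg.

4000 Tg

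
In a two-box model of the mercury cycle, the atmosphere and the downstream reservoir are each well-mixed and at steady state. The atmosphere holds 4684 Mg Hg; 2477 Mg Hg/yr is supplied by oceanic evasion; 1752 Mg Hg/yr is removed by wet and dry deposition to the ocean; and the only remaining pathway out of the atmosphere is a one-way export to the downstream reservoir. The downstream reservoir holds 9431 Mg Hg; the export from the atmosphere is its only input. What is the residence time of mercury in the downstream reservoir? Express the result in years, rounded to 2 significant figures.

13 yr

Balance the atmosphere: ΣF_in = 2477.0 Mg Hg/yr.
Export to the downstream reservoir = ΣF_in − (1752) = 725.00 Mg Hg/yr.
At steady state the output of the downstream reservoir equals its input, 725.00 Mg Hg/yr.
τ = M / F = 9431 / 725.00 = 13.01 yr.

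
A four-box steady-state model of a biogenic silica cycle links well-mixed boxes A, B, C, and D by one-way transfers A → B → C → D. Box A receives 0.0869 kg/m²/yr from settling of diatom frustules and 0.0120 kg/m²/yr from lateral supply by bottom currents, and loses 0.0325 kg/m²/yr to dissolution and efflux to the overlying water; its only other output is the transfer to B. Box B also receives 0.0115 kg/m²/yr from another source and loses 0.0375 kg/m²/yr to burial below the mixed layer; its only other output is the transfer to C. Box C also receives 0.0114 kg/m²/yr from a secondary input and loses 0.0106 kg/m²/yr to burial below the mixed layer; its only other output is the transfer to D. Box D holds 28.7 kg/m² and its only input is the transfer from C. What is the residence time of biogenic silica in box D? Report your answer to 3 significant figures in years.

Box A: F(A→B) = (0.0869 + 0.0120) − 0.0325 = 0.066400 kg/m²/yr.
Box B: F(B→C) = (0.066400 + 0.0115) − 0.0375 = 0.040400 kg/m²/yr.
Box C: F(C→D) = (0.040400 + 0.0114) − 0.0106 = 0.041200 kg/m²/yr.
Box D throughput = its input = 0.041200 kg/m²/yr; τ = 28.7 / 0.041200 = 696.6 yr.

697 yr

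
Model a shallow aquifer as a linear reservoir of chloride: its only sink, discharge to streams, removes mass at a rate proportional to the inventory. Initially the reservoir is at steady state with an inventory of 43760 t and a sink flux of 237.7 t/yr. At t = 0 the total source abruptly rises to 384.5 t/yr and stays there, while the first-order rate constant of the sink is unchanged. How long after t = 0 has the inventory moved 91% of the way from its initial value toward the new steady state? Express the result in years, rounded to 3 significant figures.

τ = M₀/F₀ = 43760/237.7 = 184.1 yr.
The remaining gap fraction is e^(−t/τ); 91% covered ⇒ e^(−t/τ) = 0.0900.
t = −τ ln(0.0900) = 184.1 × 2.408 = 443.3 yr.

443 yr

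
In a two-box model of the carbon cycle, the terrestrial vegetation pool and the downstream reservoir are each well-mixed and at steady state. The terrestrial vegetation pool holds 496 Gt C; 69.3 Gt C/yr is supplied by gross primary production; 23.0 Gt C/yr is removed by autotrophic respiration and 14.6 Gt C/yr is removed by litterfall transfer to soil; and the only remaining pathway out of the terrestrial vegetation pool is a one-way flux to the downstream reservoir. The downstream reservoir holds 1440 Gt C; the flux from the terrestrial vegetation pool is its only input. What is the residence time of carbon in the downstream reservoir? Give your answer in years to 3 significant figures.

45.4 yr

Balance the terrestrial vegetation pool: ΣF_in = 69.300 Gt C/yr.
Flux to the downstream reservoir = ΣF_in − (23.0 + 14.6) = 31.700 Gt C/yr.
At steady state the output of the downstream reservoir equals its input, 31.700 Gt C/yr.
τ = M / F = 1440 / 31.700 = 45.43 yr.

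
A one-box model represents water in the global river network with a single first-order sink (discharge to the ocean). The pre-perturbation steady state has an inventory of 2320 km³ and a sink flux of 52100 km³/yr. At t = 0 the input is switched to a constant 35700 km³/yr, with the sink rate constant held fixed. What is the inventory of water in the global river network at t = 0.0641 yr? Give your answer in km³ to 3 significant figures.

1760 km³

The sink rate constant is k = F₀/M₀ = 52100/2320 = 22.46 yr⁻¹.
Solving dM/dt = F₁ − kM with M(0) = M₀ gives M(t) = F₁/k + (M₀ − F₁/k)·e^(−kt).
F₁/k = 35700/22.46 = 1589.7 km³; kt = 22.46 × 0.0641 = 1.439, e^(−kt) = 0.2370.
M(0.0641) = 1589.7 + (2320 − 1589.7) × 0.2370 = 1589.7 + 173.1 = 1762.8 km³.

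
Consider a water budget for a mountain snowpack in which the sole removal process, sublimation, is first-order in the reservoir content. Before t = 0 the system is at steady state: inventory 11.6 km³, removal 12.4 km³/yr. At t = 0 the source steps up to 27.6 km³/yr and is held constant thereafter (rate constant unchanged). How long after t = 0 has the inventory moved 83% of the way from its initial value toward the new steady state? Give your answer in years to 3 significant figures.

τ = M₀/F₀ = 11.6/12.4 = 0.9355 yr.
The remaining gap fraction is e^(−t/τ); 83% covered ⇒ e^(−t/τ) = 0.170.
t = −τ ln(0.170) = 0.9355 × 1.772 = 1.658 yr.

1.66 yr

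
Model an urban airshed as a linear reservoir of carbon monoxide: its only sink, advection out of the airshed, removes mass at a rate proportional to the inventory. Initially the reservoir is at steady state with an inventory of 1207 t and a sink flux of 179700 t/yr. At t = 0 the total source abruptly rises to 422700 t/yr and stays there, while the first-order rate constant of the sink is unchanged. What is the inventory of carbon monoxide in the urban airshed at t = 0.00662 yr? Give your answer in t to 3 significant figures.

The sink rate constant is k = F₀/M₀ = 179700/1207 = 148.9 yr⁻¹.
Solving dM/dt = F₁ − kM with M(0) = M₀ gives M(t) = F₁/k + (M₀ − F₁/k)·e^(−kt).
F₁/k = 422700/148.9 = 2839.2 t; kt = 148.9 × 0.00662 = 0.9856, e^(−kt) = 0.3732.
M(0.00662) = 2839.2 + (1207 − 2839.2) × 0.3732 = 2839.2 − 609.2 = 2230.0 t.

2230 t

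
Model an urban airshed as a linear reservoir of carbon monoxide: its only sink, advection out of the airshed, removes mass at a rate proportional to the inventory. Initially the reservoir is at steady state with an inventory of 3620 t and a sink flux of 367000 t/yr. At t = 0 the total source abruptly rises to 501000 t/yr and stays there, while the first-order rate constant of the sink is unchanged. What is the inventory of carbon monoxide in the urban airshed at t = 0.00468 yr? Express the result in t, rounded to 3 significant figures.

4120 t

The sink rate constant is k = F₀/M₀ = 367000/3620 = 101.4 yr⁻¹.
Solving dM/dt = F₁ − kM with M(0) = M₀ gives M(t) = F₁/k + (M₀ − F₁/k)·e^(−kt).
F₁/k = 501000/101.4 = 4941.7 t; kt = 101.4 × 0.00468 = 0.4745, e^(−kt) = 0.6222.
M(0.00468) = 4941.7 + (3620 − 4941.7) × 0.6222 = 4941.7 − 822.4 = 4119.3 t.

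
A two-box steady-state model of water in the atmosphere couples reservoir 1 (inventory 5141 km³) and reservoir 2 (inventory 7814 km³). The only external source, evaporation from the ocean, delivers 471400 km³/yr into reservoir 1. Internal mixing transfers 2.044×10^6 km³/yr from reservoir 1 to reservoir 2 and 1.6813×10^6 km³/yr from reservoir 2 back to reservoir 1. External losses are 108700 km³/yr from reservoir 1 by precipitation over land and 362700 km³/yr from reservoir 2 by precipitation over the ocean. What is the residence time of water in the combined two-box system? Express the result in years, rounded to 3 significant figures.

For the system as a whole, the A↔B exchange is internal and contributes nothing to the throughput; only the external sinks remove mass.
M_total = 5141 + 7814 = 12955 km³.
ΣF_external_out = 108700 + 362700 = 471400 km³/yr.
τ = M_total / ΣF_ext = 12955 / 471400 = 0.02748 yr.

0.0275 yr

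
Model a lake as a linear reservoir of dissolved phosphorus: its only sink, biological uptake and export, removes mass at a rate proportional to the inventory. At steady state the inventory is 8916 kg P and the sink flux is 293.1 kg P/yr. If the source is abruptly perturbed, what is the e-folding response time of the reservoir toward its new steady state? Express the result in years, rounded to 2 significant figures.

For a linear reservoir the response time equals the residence time τ = M/F.
τ = 8916 / 293.1 = 30.42 yr.

30 yr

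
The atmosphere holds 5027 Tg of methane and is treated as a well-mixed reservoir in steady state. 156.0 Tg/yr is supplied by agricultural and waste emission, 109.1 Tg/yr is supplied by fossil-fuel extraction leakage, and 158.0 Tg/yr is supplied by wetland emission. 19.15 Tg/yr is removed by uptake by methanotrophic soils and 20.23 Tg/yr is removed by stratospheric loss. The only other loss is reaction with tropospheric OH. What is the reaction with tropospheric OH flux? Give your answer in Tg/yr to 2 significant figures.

At steady state ΣF_in = ΣF_out.
ΣF_in = 156.0 + 109.1 + 158.0 = 423.10 Tg/yr.
Reaction with tropospheric OH flux = ΣF_in − (19.15 + 20.23) = 423.10 − 39.38 = 383.7 Tg/yr.

380 Tg/yr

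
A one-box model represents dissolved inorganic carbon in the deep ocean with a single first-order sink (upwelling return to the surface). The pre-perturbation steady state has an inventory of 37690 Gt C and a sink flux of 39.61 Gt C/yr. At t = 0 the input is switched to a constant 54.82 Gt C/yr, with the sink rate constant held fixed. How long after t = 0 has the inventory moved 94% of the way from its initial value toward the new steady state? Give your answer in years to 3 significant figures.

2680 yr

τ = M₀/F₀ = 37690/39.61 = 951.5 yr.
The remaining gap fraction is e^(−t/τ); 94% covered ⇒ e^(−t/τ) = 0.0600.
t = −τ ln(0.0600) = 951.5 × 2.813 = 2677 yr.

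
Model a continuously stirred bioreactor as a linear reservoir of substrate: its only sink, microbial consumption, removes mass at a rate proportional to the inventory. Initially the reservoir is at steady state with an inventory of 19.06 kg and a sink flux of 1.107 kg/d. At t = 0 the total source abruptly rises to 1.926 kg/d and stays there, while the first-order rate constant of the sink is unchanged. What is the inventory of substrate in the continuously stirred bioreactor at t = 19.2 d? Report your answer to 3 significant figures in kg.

τ = M₀/F₀ = 19.06/1.107 = 17.22 d; rate constant k = 1/τ.
New steady state M_∞ = F₁/k = F₁·τ = 1.926 × 17.22 = 33.161 kg.
M(t) = M_∞ + (M₀ − M_∞)·e^(−t/τ); t/τ = 19.2/17.22 = 1.115, so e^(−t/τ) = 0.3279.
M(t) = 33.161 − 14.10 × 0.3279 = 28.538 kg.

28.5 kg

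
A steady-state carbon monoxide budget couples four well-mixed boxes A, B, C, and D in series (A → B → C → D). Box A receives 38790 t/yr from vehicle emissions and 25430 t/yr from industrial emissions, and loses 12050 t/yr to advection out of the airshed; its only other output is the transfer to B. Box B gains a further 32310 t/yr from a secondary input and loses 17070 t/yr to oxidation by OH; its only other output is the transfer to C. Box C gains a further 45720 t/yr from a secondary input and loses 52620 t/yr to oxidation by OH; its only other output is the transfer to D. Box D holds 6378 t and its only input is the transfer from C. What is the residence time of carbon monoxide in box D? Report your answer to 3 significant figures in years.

0.105 yr

Box A: F(A→B) = (38790 + 25430) − 12050 = 52170 t/yr.
Box B: F(B→C) = (52170 + 32310) − 17070 = 67410 t/yr.
Box C: F(C→D) = (67410 + 45720) − 52620 = 60510 t/yr.
Box D throughput = its input = 60510 t/yr; τ = 6378 / 60510 = 0.1054 yr.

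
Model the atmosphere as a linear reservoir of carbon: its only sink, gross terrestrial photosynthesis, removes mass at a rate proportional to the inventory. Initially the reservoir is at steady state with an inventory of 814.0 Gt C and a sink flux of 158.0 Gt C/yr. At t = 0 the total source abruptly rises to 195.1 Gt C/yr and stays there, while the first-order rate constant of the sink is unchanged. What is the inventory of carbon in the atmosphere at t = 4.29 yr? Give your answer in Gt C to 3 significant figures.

922 Gt C

The sink rate constant is k = F₀/M₀ = 158.0/814.0 = 0.1941 yr⁻¹.
Solving dM/dt = F₁ − kM with M(0) = M₀ gives M(t) = F₁/k + (M₀ − F₁/k)·e^(−kt).
F₁/k = 195.1/0.1941 = 1005.1 Gt C; kt = 0.1941 × 4.29 = 0.8327, e^(−kt) = 0.4349.
M(4.29) = 1005.1 + (814.0 − 1005.1) × 0.4349 = 1005.1 − 83.12 = 922.02 Gt C.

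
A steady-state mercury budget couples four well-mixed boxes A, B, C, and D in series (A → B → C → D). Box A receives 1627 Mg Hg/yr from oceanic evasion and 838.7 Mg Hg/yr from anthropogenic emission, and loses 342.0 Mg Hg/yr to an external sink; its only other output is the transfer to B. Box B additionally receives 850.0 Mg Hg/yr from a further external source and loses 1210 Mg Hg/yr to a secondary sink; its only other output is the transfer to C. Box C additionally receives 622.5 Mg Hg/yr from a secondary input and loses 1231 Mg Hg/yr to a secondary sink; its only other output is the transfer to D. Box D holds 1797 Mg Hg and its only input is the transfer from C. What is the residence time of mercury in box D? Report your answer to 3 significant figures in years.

Box A: F(A→B) = (1627 + 838.7) − 342.0 = 2123.7 Mg Hg/yr.
Box B: F(B→C) = (2123.7 + 850.0) − 1210 = 1763.7 Mg Hg/yr.
Box C: F(C→D) = (1763.7 + 622.5) − 1231 = 1155.2 Mg Hg/yr.
Box D throughput = its input = 1155.2 Mg Hg/yr; τ = 1797 / 1155.2 = 1.556 yr.

1.56 yr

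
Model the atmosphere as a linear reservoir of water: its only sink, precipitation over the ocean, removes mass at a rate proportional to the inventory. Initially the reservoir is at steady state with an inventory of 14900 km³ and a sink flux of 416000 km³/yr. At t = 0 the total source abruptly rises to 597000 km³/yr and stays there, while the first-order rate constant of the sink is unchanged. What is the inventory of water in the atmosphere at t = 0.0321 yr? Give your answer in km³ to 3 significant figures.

Residence time τ = M₀/F₀ = 0.03582 yr. The eventual steady state is M_∞ = M₀·(F₁/F₀) = 14900 × 597000/416000 = 21383 km³.
The anomaly ΔM(t) = M(t) − M_∞ decays as ΔM₀·e^(−t/τ) with ΔM₀ = 14900 − 21383 = −6483 km³.
At t = 0.0321 yr, e^(−t/τ) = e^(−0.8962) = 0.4081, so ΔM = −2646 km³ and M = 21383 − 2646 = 18737 km³.

18700 km³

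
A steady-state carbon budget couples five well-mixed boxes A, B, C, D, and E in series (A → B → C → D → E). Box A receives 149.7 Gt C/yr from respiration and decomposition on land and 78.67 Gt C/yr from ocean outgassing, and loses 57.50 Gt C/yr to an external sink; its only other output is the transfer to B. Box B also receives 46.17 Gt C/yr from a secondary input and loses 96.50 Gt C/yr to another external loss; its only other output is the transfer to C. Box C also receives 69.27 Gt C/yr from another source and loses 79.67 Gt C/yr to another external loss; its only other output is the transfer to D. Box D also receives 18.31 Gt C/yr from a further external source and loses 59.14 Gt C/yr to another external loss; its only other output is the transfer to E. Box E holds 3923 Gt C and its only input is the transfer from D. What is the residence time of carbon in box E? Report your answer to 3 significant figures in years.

56.6 yr

Box A: F(A→B) = (149.7 + 78.67) − 57.50 = 170.87 Gt C/yr.
Box B: F(B→C) = (170.87 + 46.17) − 96.50 = 120.54 Gt C/yr.
Box C: F(C→D) = (120.54 + 69.27) − 79.67 = 110.14 Gt C/yr.
Box D: F(D→E) = (110.14 + 18.31) − 59.14 = 69.310 Gt C/yr.
Box E throughput = its input = 69.310 Gt C/yr; τ = 3923 / 69.310 = 56.60 yr.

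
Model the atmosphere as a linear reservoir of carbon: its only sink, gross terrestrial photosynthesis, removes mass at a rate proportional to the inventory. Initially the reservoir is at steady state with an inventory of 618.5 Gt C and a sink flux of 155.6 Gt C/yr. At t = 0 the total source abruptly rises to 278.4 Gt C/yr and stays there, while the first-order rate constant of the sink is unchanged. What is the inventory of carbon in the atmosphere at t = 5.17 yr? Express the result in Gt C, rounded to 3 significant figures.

The sink rate constant is k = F₀/M₀ = 155.6/618.5 = 0.2516 yr⁻¹.
Solving dM/dt = F₁ − kM with M(0) = M₀ gives M(t) = F₁/k + (M₀ − F₁/k)·e^(−kt).
F₁/k = 278.4/0.2516 = 1106.6 Gt C; kt = 0.2516 × 5.17 = 1.301, e^(−kt) = 0.2724.
M(5.17) = 1106.6 + (618.5 − 1106.6) × 0.2724 = 1106.6 − 132.9 = 973.68 Gt C.

974 Gt C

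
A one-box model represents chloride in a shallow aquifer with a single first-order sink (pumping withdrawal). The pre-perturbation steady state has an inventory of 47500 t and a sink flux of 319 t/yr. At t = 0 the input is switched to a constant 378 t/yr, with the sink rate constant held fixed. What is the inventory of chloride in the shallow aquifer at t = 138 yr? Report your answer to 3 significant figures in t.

52800 t

Residence time τ = M₀/F₀ = 148.9 yr. The eventual steady state is M_∞ = M₀·(F₁/F₀) = 47500 × 378/319 = 56285 t.
The anomaly ΔM(t) = M(t) − M_∞ decays as ΔM₀·e^(−t/τ) with ΔM₀ = 47500 − 56285 = −8785 t.
At t = 138 yr, e^(−t/τ) = e^(−0.9268) = 0.3958, so ΔM = −3477 t and M = 56285 − 3477 = 52808 t.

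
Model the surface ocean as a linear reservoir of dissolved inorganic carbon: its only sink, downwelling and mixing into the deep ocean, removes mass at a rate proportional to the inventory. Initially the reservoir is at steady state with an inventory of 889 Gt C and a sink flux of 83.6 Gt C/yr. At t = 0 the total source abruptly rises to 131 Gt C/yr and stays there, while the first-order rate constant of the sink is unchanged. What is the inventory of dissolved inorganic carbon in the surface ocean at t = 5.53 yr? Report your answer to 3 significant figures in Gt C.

Residence time τ = M₀/F₀ = 10.63 yr. The eventual steady state is M_∞ = M₀·(F₁/F₀) = 889 × 131/83.6 = 1393.1 Gt C.
The anomaly ΔM(t) = M(t) − M_∞ decays as ΔM₀·e^(−t/τ) with ΔM₀ = 889 − 1393.1 = −504.1 Gt C.
At t = 5.53 yr, e^(−t/τ) = e^(−0.5200) = 0.5945, so ΔM = −299.7 Gt C and M = 1393.1 − 299.7 = 1093.4 Gt C.

1090 Gt C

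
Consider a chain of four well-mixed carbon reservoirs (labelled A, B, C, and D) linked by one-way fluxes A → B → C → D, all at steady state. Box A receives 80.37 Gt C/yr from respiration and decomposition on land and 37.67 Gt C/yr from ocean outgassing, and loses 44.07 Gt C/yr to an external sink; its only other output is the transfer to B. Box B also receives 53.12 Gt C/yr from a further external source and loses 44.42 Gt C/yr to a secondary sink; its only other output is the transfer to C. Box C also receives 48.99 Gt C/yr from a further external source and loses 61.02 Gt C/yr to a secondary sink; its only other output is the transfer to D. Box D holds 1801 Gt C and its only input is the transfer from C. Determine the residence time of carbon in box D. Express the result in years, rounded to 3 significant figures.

25.5 yr

Box A: F(A→B) = (80.37 + 37.67) − 44.07 = 73.970 Gt C/yr.
Box B: F(B→C) = (73.970 + 53.12) − 44.42 = 82.670 Gt C/yr.
Box C: F(C→D) = (82.670 + 48.99) − 61.02 = 70.640 Gt C/yr.
Box D throughput = its input = 70.640 Gt C/yr; τ = 1801 / 70.640 = 25.50 yr.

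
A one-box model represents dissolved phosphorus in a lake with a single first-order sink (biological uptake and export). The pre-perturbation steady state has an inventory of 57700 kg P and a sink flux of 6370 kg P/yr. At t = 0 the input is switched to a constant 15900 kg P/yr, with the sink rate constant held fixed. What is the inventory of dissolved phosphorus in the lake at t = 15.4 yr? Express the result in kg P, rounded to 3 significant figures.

The sink rate constant is k = F₀/M₀ = 6370/57700 = 0.1104 yr⁻¹.
Solving dM/dt = F₁ − kM with M(0) = M₀ gives M(t) = F₁/k + (M₀ − F₁/k)·e^(−kt).
F₁/k = 15900/0.1104 = 144020 kg P; kt = 0.1104 × 15.4 = 1.700, e^(−kt) = 0.1827.
M(15.4) = 144020 + (57700 − 144020) × 0.1827 = 144020 − 15770 = 128260 kg P.

128000 kg P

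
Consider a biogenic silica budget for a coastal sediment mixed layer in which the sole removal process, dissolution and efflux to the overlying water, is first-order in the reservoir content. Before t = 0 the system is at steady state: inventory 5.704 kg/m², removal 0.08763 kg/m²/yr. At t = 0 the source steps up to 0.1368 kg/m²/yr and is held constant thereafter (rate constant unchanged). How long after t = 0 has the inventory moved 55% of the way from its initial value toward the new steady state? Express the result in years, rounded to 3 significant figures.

52.0 yr

τ = M₀/F₀ = 5.704/0.08763 = 65.09 yr.
The remaining gap fraction is e^(−t/τ); 55% covered ⇒ e^(−t/τ) = 0.450.
t = −τ ln(0.450) = 65.09 × 0.7985 = 51.98 yr.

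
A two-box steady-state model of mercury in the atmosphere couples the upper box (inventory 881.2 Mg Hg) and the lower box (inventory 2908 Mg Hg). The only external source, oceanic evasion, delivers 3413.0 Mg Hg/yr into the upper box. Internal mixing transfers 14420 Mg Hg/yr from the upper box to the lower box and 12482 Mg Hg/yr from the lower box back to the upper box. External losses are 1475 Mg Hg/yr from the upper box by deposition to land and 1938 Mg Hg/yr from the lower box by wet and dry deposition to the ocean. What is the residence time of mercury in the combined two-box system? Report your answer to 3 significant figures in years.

1.11 yr

For the system as a whole, the A↔B exchange is internal and contributes nothing to the throughput; only the external sinks remove mass.
M_total = 881.2 + 2908 = 3789.2 Mg Hg.
ΣF_external_out = 1475 + 1938 = 3413.0 Mg Hg/yr.
τ = M_total / ΣF_ext = 3789.2 / 3413.0 = 1.110 yr.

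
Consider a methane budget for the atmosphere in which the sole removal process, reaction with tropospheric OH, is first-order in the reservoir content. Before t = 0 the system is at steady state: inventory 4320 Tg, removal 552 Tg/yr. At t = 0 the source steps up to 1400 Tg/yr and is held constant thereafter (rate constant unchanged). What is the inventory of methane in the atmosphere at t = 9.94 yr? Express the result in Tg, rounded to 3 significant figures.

Residence time τ = M₀/F₀ = 7.826 yr. The eventual steady state is M_∞ = M₀·(F₁/F₀) = 4320 × 1400/552 = 10957 Tg.
The anomaly ΔM(t) = M(t) − M_∞ decays as ΔM₀·e^(−t/τ) with ΔM₀ = 4320 − 10957 = −6637 Tg.
At t = 9.94 yr, e^(−t/τ) = e^(−1.270) = 0.2808, so ΔM = −1864 Tg and M = 10957 − 1864 = 9093.0 Tg.

9090 Tg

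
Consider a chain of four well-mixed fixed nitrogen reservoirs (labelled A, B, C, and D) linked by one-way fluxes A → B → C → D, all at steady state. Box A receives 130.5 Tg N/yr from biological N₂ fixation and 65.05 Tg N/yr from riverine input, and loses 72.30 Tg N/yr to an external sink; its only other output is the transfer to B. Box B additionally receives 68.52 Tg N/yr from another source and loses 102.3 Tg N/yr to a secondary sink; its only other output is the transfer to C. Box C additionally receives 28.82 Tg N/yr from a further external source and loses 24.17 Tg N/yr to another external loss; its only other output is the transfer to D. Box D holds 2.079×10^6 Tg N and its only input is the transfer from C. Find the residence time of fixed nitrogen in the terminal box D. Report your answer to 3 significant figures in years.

Box A: F(A→B) = (130.5 + 65.05) − 72.30 = 123.25 Tg N/yr.
Box B: F(B→C) = (123.25 + 68.52) − 102.3 = 89.470 Tg N/yr.
Box C: F(C→D) = (89.470 + 28.82) − 24.17 = 94.120 Tg N/yr.
Box D throughput = its input = 94.120 Tg N/yr; τ = 2.079×10^6 / 94.120 = 22090 yr.

22100 yr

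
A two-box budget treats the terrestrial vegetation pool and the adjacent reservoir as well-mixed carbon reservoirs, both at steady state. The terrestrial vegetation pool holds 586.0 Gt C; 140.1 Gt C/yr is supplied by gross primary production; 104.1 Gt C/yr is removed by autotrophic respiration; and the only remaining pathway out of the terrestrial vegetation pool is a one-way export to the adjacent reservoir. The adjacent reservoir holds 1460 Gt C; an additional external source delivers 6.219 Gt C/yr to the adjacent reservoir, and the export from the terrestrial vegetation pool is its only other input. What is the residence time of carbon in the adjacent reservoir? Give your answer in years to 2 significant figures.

Balance the terrestrial vegetation pool: ΣF_in = 140.10 Gt C/yr.
Export to the adjacent reservoir = ΣF_in − (104.1) = 36.000 Gt C/yr.
Total input to the adjacent reservoir = 36.000 + 6.219 = 42.219 Gt C/yr; at steady state this equals its total output.
τ = M / F = 1460 / 42.219 = 34.58 yr.

35 yr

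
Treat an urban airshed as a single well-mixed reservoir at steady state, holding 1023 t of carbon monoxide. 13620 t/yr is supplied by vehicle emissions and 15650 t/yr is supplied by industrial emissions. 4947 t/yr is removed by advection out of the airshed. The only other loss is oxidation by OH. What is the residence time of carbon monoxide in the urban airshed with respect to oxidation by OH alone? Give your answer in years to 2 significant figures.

At steady state ΣF_in = ΣF_out.
ΣF_in = 13620 + 15650 = 29270 t/yr.
Oxidation by OH flux = ΣF_in − (4947) = 29270 − 4947 = 24320 t/yr.
τ = M / F = 1023 / 24320 = 0.04206 yr.

0.042 yr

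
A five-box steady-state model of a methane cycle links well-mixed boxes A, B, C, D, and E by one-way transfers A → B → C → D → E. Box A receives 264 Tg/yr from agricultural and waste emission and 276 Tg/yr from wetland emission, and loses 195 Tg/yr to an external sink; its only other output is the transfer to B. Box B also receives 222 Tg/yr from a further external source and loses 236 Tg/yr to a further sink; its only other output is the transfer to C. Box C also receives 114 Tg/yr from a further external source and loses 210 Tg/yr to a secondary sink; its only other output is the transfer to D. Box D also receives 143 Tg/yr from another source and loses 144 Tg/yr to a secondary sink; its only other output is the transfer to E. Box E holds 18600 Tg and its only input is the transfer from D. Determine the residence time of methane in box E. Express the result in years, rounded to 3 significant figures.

79.5 yr

Box A: F(A→B) = (264 + 276) − 195 = 345.00 Tg/yr.
Box B: F(B→C) = (345.00 + 222) − 236 = 331.00 Tg/yr.
Box C: F(C→D) = (331.00 + 114) − 210 = 235.00 Tg/yr.
Box D: F(D→E) = (235.00 + 143) − 144 = 234.00 Tg/yr.
Box E throughput = its input = 234.00 Tg/yr; τ = 18600 / 234.00 = 79.49 yr.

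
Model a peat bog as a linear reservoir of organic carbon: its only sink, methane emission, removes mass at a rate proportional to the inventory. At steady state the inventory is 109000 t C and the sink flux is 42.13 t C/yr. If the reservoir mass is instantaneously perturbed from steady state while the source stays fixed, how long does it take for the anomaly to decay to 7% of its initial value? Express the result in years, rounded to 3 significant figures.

6880 yr

For a linear reservoir the anomaly decays as exp(−t/τ) with τ = M/F = 109000/42.13 = 2587 yr.
exp(−t/τ) = 0.07 ⇒ t = −τ ln(0.07) = 2587 × 2.659 = 6880 yr.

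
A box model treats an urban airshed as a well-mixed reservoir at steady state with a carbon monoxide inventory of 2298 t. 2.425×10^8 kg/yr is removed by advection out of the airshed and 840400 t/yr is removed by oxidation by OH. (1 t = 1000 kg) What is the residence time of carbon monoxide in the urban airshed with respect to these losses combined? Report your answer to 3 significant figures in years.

0.00212 yr

Convert the advection out of the airshed flux: 2.425×10^8 kg/yr = 242500 t/yr.
Total removal = 242500 + 840400 = 1.0829×10^6 t/yr.
τ = M / ΣF_out = 2298 / 1.0829×10^6 = 0.002122 yr.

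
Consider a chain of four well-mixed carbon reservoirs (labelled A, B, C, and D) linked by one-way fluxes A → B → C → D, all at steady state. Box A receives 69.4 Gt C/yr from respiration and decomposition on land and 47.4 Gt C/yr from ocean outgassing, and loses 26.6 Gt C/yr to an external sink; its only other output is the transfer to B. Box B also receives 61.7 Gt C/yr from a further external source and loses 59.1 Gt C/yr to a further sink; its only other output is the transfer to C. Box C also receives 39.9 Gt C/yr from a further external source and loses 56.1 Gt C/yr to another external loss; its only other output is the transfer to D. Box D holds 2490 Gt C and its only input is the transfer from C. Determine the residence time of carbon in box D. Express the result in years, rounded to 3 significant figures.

32.5 yr

Box A: F(A→B) = (69.4 + 47.4) − 26.6 = 90.200 Gt C/yr.
Box B: F(B→C) = (90.200 + 61.7) − 59.1 = 92.800 Gt C/yr.
Box C: F(C→D) = (92.800 + 39.9) − 56.1 = 76.600 Gt C/yr.
Box D throughput = its input = 76.600 Gt C/yr; τ = 2490 / 76.600 = 32.51 yr.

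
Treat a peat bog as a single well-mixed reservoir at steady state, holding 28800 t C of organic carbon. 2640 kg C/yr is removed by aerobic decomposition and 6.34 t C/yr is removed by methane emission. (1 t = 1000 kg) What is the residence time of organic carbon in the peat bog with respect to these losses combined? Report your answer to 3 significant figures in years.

3210 yr

Convert the aerobic decomposition flux: 2640 kg C/yr = 2.640 t C/yr.
Total removal = 2.640 + 6.340 = 8.9800 t C/yr.
τ = M / ΣF_out = 28800 / 8.9800 = 3207 yr.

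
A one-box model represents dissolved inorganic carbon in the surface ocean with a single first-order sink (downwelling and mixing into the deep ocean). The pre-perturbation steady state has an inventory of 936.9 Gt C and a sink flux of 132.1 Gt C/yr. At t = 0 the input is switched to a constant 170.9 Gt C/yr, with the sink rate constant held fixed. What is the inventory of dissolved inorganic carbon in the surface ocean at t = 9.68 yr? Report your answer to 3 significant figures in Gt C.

The sink rate constant is k = F₀/M₀ = 132.1/936.9 = 0.1410 yr⁻¹.
Solving dM/dt = F₁ − kM with M(0) = M₀ gives M(t) = F₁/k + (M₀ − F₁/k)·e^(−kt).
F₁/k = 170.9/0.1410 = 1212.1 Gt C; kt = 0.1410 × 9.68 = 1.365, e^(−kt) = 0.2554.
M(9.68) = 1212.1 + (936.9 − 1212.1) × 0.2554 = 1212.1 − 70.29 = 1141.8 Gt C.

1140 Gt C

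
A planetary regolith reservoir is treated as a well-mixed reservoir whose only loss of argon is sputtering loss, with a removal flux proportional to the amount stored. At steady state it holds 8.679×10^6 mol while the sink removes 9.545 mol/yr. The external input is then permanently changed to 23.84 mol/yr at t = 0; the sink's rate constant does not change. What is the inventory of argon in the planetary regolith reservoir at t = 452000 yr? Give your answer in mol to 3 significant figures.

Residence time τ = M₀/F₀ = 909300 yr. The eventual steady state is M_∞ = M₀·(F₁/F₀) = 8.679×10^6 × 23.84/9.545 = 2.1677×10^7 mol.
The anomaly ΔM(t) = M(t) − M_∞ decays as ΔM₀·e^(−t/τ) with ΔM₀ = 8.679×10^6 − 2.1677×10^7 = −1.300×10^7 mol.
At t = 452000 yr, e^(−t/τ) = e^(−0.4971) = 0.6083, so ΔM = −7.907×10^6 mol and M = 2.1677×10^7 − 7.907×10^6 = 1.3770×10^7 mol.

1.38×10^7 mol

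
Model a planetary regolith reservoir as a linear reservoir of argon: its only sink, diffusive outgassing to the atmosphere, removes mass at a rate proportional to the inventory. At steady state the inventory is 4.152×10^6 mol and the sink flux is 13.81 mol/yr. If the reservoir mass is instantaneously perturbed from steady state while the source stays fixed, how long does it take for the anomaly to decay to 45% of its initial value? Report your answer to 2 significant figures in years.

240000 yr

For a linear reservoir the anomaly decays as exp(−t/τ) with τ = M/F = 4.152×10^6/13.81 = 300700 yr.
exp(−t/τ) = 0.45 ⇒ t = −τ ln(0.45) = 300700 × 0.7985 = 240100 yr.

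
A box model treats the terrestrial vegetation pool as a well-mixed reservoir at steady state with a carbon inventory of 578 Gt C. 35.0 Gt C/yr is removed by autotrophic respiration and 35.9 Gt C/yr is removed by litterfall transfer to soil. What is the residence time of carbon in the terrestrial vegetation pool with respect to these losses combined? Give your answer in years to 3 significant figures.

Total removal = 35.00 + 35.90 = 70.900 Gt C/yr.
τ = M / ΣF_out = 578 / 70.900 = 8.152 yr.

8.15 yr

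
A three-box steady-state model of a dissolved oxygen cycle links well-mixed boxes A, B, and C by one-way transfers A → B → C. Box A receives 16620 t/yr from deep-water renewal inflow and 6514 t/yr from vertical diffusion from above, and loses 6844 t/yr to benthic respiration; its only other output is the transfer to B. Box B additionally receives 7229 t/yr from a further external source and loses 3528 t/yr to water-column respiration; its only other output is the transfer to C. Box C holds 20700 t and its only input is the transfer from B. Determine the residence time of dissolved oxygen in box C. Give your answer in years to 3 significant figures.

1.04 yr

Box A: F(A→B) = (16620 + 6514) − 6844 = 16290 t/yr.
Box B: F(B→C) = (16290 + 7229) − 3528 = 19991 t/yr.
Box C throughput = its input = 19991 t/yr; τ = 20700 / 19991 = 1.035 yr.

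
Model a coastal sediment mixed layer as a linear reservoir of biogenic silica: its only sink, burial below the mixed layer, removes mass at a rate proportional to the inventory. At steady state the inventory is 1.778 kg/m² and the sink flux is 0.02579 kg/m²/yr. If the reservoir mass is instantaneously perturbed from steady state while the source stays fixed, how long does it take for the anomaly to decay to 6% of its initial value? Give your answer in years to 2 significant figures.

190 yr

For a linear reservoir the anomaly decays as exp(−t/τ) with τ = M/F = 1.778/0.02579 = 68.94 yr.
exp(−t/τ) = 0.06 ⇒ t = −τ ln(0.06) = 68.94 × 2.813 = 194.0 yr.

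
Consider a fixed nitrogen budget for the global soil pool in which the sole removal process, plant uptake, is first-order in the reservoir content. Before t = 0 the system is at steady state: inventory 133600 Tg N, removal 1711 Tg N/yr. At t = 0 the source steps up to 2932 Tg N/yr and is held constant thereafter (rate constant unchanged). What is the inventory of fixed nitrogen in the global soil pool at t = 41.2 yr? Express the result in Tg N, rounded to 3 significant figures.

Residence time τ = M₀/F₀ = 78.08 yr. The eventual steady state is M_∞ = M₀·(F₁/F₀) = 133600 × 2932/1711 = 228940 Tg N.
The anomaly ΔM(t) = M(t) − M_∞ decays as ΔM₀·e^(−t/τ) with ΔM₀ = 133600 − 228940 = −95340 Tg N.
At t = 41.2 yr, e^(−t/τ) = e^(−0.5276) = 0.5900, so ΔM = −56250 Tg N and M = 228940 − 56250 = 172690 Tg N.

173000 Tg N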